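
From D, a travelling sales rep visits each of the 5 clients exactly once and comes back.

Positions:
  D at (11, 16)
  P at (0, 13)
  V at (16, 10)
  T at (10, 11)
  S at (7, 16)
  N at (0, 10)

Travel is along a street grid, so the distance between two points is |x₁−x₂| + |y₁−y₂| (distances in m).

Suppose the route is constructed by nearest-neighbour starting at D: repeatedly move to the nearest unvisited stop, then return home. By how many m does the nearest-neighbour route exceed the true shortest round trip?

The nearest-neighbour route is 6 m longer than optimal.

From D: S=4, T=6, V=11, P=14, N=17 → choose S (4).
From S: T=8, P=10, N=13, V=15 → choose T (8).
From T: V=7, N=11, P=12 → choose V (7).
From V: N=16, P=19 → choose N (16).
From N: P=3 → choose P (3).
NN route D → S → T → V → N → P → D costs 52.
Optimal: D → V → T → N → P → S → D costs 46 (by enumerating all 60 distinct tours).
Excess = 52 − 46 = 6.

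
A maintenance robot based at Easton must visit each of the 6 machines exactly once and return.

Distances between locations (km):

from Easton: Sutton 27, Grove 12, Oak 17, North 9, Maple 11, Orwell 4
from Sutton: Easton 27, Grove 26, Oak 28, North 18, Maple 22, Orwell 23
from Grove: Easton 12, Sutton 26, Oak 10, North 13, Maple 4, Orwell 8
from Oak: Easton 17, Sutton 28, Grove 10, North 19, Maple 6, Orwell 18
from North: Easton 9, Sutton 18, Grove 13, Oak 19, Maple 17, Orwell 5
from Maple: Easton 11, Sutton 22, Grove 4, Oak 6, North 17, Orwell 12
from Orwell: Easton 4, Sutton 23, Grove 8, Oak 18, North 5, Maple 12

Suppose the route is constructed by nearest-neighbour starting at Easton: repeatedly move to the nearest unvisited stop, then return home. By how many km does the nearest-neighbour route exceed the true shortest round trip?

From Easton: Orwell=4, North=9, Maple=11, Grove=12, Oak=17, Sutton=27 → choose Orwell (4).
From Orwell: North=5, Grove=8, Maple=12, Oak=18, Sutton=23 → choose North (5).
From North: Grove=13, Maple=17, Sutton=18, Oak=19 → choose Grove (13).
From Grove: Maple=4, Oak=10, Sutton=26 → choose Maple (4).
From Maple: Oak=6, Sutton=22 → choose Oak (6).
From Oak: Sutton=28 → choose Sutton (28).
NN route Easton → Orwell → North → Grove → Maple → Oak → Sutton → Easton costs 87.
Optimal: Easton → Grove → Oak → Maple → Sutton → North → Orwell → Easton costs 77 (by enumerating all 360 distinct tours).
Excess = 87 − 77 = 10.

Excess over optimum: 10 km.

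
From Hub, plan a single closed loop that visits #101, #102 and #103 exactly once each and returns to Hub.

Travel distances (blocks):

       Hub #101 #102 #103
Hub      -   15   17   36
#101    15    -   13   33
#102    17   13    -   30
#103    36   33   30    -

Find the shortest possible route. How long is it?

Hub→#101→#102→#103→Hub: 15+13+30+36 = 94
Hub→#101→#103→#102→Hub: 15+33+30+17 = 95
Hub→#102→#101→#103→Hub: 17+13+33+36 = 99
The minimum is 94.
One optimal route: Hub → #101 → #102 → #103 → Hub (or its reverse).

Minimum total distance: 94 blocks.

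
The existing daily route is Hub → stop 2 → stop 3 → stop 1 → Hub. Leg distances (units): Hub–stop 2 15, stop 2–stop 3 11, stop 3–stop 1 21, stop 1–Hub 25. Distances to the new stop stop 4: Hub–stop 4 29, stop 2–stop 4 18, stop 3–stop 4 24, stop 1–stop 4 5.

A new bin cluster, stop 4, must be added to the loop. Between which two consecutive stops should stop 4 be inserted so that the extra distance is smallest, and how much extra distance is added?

Insertion cost between consecutive stops i–j is d(i,stop 4) + d(stop 4,j) − d(i,j):
  between Hub and stop 2: 29 + 18 − 15 = 32
  between stop 2 and stop 3: 18 + 24 − 11 = 31
  between stop 3 and stop 1: 24 + 5 − 21 = 8
  between stop 1 and Hub: 5 + 29 − 25 = 9
Cheapest insertion is between stop 3 and stop 1, adding 8.
New total = 72 + 8 = 80.

Minimum extra distance: 8, inserting stop 4 between stop 3 and stop 1.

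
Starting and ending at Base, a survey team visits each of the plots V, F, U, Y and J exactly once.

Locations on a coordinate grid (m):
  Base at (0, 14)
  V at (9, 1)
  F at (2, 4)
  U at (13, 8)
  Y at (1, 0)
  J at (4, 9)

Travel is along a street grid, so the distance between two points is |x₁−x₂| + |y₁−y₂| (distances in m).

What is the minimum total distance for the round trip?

Base→V→F→U→Y→J→Base: 22+10+15+20+12+9 = 88
Base→V→F→U→J→Y→Base: 22+10+15+10+12+15 = 84
Base→V→F→Y→U→J→Base: 22+10+5+20+10+9 = 76
Base→V→F→Y→J→U→Base: 22+10+5+12+10+19 = 78
Base→V→F→J→U→Y→Base: 22+10+7+10+20+15 = 84
Base→V→F→J→Y→U→Base: 22+10+7+12+20+19 = 90
Base→V→U→F→Y→J→Base: 22+11+15+5+12+9 = 74
Base→V→U→F→J→Y→Base: 22+11+15+7+12+15 = 82
Base→V→U→Y→F→J→Base: 22+11+20+5+7+9 = 74
Base→V→U→Y→J→F→Base: 22+11+20+12+7+12 = 84
Base→V→U→J→F→Y→Base: 22+11+10+7+5+15 = 70
Base→V→U→J→Y→F→Base: 22+11+10+12+5+12 = 72
Base→V→Y→F→U→J→Base: 22+9+5+15+10+9 = 70
Base→V→Y→F→J→U→Base: 22+9+5+7+10+19 = 72
… (46 more)
Base→F→Y→V→U→J→Base: 12+5+9+11+10+9 = 56  ← best
The minimum is 56.
One optimal route: Base → F → Y → V → U → J → Base (or its reverse).

Shortest round trip = 56 m.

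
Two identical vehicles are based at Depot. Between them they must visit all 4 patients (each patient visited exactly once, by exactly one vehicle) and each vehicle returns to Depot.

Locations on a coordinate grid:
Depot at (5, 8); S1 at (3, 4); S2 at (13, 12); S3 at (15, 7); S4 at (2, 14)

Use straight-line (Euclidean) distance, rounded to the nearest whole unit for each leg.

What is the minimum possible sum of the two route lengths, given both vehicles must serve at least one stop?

Minimum combined distance: 41.

Check every non-empty split of the stops between the two vehicles; for each half take its own optimal tour:
  {S1} + {S2, S3, S4}: 8 + 33 = 41
  {S2} + {S1, S3, S4}: 18 + 38 = 56
  {S1, S2} + {S3, S4}: 26 + 32 = 58
  {S3} + {S1, S2, S4}: 20 + 34 = 54
  {S1, S3} + {S2, S4}: 26 + 27 = 53
  {S2, S3} + {S1, S4}: 24 + 21 = 45
  … (7 splits in total)
Best: vehicle 1 Depot → S1 → Depot = 8; vehicle 2 Depot → S3 → S2 → S4 → Depot = 33; combined 41.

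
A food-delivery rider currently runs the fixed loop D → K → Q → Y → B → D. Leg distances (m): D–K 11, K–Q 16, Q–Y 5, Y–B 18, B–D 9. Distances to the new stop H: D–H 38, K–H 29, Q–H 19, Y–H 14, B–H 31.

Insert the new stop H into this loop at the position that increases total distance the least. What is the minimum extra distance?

Insertion cost between consecutive stops i–j is d(i,H) + d(H,j) − d(i,j):
  between D and K: 38 + 29 − 11 = 56
  between K and Q: 29 + 19 − 16 = 32
  between Q and Y: 19 + 14 − 5 = 28
  between Y and B: 14 + 31 − 18 = 27
  between B and D: 31 + 38 − 9 = 60
Cheapest insertion is between Y and B, adding 27.
New total = 59 + 27 = 86.

+27 m — insert H between Y and B.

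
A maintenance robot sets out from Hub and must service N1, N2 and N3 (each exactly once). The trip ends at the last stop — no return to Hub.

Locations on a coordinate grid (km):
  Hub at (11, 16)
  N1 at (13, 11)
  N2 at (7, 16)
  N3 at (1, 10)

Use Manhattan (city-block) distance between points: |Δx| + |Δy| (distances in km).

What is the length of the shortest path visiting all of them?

There are 3! = 6 possible orderings.
Hub→N1→N2→N3: 7+11+12 = 30
Hub→N1→N3→N2: 7+13+12 = 32
Hub→N2→N1→N3: 4+11+13 = 28
Hub→N2→N3→N1: 4+12+13 = 29
Hub→N3→N1→N2: 16+13+11 = 40
Hub→N3→N2→N1: 16+12+11 = 39
The minimum is 28.
One shortest path: Hub → N2 → N1 → N3.

Shortest open route: 28 km.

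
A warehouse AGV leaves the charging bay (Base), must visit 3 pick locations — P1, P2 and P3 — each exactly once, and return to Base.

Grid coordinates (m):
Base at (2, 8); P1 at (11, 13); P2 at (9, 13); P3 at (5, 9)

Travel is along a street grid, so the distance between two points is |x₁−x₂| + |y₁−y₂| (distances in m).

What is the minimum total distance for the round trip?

Minimum total distance: 28 m.

There are 3 distinct closed tours to check (reversals are equivalent).
Base-P1-P2-P3-Base: 14+2+8+4 = 28
Base-P1-P3-P2-Base: 14+10+8+12 = 44
Base-P2-P1-P3-Base: 12+2+10+4 = 28
The minimum is 28.
One optimal route: Base → P1 → P2 → P3 → Base (or its reverse).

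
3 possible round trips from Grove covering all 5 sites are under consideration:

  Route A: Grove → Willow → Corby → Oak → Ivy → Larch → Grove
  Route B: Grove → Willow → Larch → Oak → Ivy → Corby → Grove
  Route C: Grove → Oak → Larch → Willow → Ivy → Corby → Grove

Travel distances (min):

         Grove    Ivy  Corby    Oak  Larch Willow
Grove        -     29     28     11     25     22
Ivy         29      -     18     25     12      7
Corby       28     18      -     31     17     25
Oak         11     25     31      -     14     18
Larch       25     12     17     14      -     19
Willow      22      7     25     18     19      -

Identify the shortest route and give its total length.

Route A: 22 + 25 + 31 + 25 + 12 + 25 = 140
Route B: 22 + 19 + 14 + 25 + 18 + 28 = 126
Route C: 11 + 14 + 19 + 7 + 18 + 28 = 97

Shortest is Route C, total 97 min.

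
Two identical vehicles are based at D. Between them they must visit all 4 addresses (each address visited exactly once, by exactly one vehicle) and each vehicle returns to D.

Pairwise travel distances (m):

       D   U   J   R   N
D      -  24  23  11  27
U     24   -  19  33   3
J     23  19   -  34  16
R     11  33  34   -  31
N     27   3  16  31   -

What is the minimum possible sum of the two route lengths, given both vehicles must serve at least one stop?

Minimum combined distance: 88 m.

Check every non-empty split of the stops between the two vehicles; for each half take its own optimal tour:
  {U} + {J, R, N}: 48 + 81 = 129
  {J} + {U, R, N}: 46 + 69 = 115
  {U, J} + {R, N}: 66 + 69 = 135
  {R} + {U, J, N}: 22 + 66 = 88
  {U, R} + {J, N}: 68 + 66 = 134
  {J, R} + {U, N}: 68 + 54 = 122
  … (7 splits in total)
Best: vehicle 1 D → R → D = 22; vehicle 2 D → U → N → J → D = 66; combined 88.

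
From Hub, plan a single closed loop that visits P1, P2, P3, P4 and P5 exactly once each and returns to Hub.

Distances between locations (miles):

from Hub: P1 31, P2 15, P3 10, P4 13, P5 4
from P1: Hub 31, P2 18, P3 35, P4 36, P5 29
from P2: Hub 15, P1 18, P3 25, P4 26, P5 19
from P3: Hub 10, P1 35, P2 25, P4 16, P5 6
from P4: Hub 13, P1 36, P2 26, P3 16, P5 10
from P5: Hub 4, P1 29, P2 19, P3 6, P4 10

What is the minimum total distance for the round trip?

There are 60 distinct closed tours to check (reversals are equivalent).
Hub-P1-P2-P3-P4-P5-Hub: 31+18+25+16+10+4 = 104
Hub-P1-P2-P3-P5-P4-Hub: 31+18+25+6+10+13 = 103
Hub-P1-P2-P4-P3-P5-Hub: 31+18+26+16+6+4 = 101
Hub-P1-P2-P4-P5-P3-Hub: 31+18+26+10+6+10 = 101
Hub-P1-P2-P5-P3-P4-Hub: 31+18+19+6+16+13 = 103
Hub-P1-P2-P5-P4-P3-Hub: 31+18+19+10+16+10 = 104
Hub-P1-P3-P2-P4-P5-Hub: 31+35+25+26+10+4 = 131
Hub-P1-P3-P2-P5-P4-Hub: 31+35+25+19+10+13 = 133
Hub-P1-P3-P4-P2-P5-Hub: 31+35+16+26+19+4 = 131
Hub-P1-P3-P4-P5-P2-Hub: 31+35+16+10+19+15 = 126
Hub-P1-P3-P5-P2-P4-Hub: 31+35+6+19+26+13 = 130
Hub-P1-P3-P5-P4-P2-Hub: 31+35+6+10+26+15 = 123
Hub-P1-P4-P2-P3-P5-Hub: 31+36+26+25+6+4 = 128
Hub-P1-P4-P2-P5-P3-Hub: 31+36+26+19+6+10 = 128
… (46 more)
Hub-P2-P1-P4-P3-P5-Hub: 15+18+36+16+6+4 = 95  ← best
The minimum is 95.
One optimal route: Hub → P2 → P1 → P4 → P3 → P5 → Hub (or its reverse).

Shortest round trip = 95 miles.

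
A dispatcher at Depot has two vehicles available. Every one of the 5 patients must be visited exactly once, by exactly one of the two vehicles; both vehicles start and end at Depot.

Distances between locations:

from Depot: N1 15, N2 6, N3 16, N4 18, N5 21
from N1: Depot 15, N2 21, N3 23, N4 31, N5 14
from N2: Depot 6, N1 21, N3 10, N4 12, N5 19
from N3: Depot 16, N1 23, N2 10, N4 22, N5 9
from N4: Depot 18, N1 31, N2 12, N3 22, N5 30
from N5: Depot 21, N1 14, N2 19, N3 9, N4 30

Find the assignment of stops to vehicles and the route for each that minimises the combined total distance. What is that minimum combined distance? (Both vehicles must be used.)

There are 2^4 − 1 = 15 ways to divide the 5 stops into two non-empty groups. For each, the best each vehicle can do is its own shortest tour through its group:
  {N1} + {N2, N3, N4, N5}: 30 + 70 = 100
  {N2} + {N1, N3, N4, N5}: 12 + 78 = 90
  {N1, N2} + {N3, N4, N5}: 42 + 70 = 112
  {N3} + {N1, N2, N4, N5}: 32 + 77 = 109
  {N1, N3} + {N2, N4, N5}: 54 + 69 = 123
  {N2, N3} + {N1, N4, N5}: 32 + 77 = 109
  … (15 splits in total)
Best: vehicle 1 Depot → N2 → Depot = 12; vehicle 2 Depot → N1 → N5 → N3 → N4 → Depot = 78; combined 90.

Minimum combined distance: 90.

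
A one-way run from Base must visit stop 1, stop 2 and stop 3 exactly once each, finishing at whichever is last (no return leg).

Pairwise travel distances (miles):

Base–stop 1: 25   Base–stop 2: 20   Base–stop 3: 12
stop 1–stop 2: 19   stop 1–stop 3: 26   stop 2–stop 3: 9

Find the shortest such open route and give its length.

Shortest open route: 40 miles.

There are 3! = 6 possible orderings.
Base→stop 1→stop 2→stop 3: 25+19+9 = 53
Base→stop 1→stop 3→stop 2: 25+26+9 = 60
Base→stop 2→stop 1→stop 3: 20+19+26 = 65
Base→stop 2→stop 3→stop 1: 20+9+26 = 55
Base→stop 3→stop 1→stop 2: 12+26+19 = 57
Base→stop 3→stop 2→stop 1: 12+9+19 = 40
The minimum is 40.
One shortest path: Base → stop 3 → stop 2 → stop 1.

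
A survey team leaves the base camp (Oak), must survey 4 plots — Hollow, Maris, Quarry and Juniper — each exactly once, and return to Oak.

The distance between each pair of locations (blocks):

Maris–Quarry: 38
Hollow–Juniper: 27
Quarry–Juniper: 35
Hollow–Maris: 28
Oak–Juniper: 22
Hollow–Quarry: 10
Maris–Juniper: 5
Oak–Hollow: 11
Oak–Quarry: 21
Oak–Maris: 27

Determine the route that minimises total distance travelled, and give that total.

86 blocks — the shortest possible round trip.

With 4 stops there are 4!/2 = 12 distinct round trips (a route and its reverse cost the same).
Oak - Hollow - Maris - Quarry - Juniper - Oak: 11+28+38+35+22 = 134
Oak - Hollow - Maris - Juniper - Quarry - Oak: 11+28+5+35+21 = 100
Oak - Hollow - Quarry - Maris - Juniper - Oak: 11+10+38+5+22 = 86
Oak - Hollow - Quarry - Juniper - Maris - Oak: 11+10+35+5+27 = 88
Oak - Hollow - Juniper - Maris - Quarry - Oak: 11+27+5+38+21 = 102
Oak - Hollow - Juniper - Quarry - Maris - Oak: 11+27+35+38+27 = 138
Oak - Maris - Hollow - Quarry - Juniper - Oak: 27+28+10+35+22 = 122
Oak - Maris - Hollow - Juniper - Quarry - Oak: 27+28+27+35+21 = 138
Oak - Maris - Quarry - Hollow - Juniper - Oak: 27+38+10+27+22 = 124
Oak - Maris - Juniper - Hollow - Quarry - Oak: 27+5+27+10+21 = 90
Oak - Quarry - Hollow - Maris - Juniper - Oak: 21+10+28+5+22 = 86
Oak - Quarry - Maris - Hollow - Juniper - Oak: 21+38+28+27+22 = 136
The minimum is 86.
One optimal route: Oak → Hollow → Quarry → Maris → Juniper → Oak (or its reverse).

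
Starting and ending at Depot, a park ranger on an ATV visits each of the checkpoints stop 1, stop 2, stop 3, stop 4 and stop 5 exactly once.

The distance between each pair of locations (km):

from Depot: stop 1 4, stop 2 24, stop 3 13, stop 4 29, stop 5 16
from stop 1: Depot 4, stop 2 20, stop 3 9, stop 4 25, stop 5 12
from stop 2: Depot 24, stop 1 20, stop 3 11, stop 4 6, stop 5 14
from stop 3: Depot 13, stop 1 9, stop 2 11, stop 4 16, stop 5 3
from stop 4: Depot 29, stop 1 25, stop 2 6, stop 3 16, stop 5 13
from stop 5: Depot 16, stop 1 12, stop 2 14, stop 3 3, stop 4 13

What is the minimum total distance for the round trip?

With 5 stops there are 5!/2 = 60 distinct round trips (a route and its reverse cost the same).
Depot → stop 1 → stop 2 → stop 3 → stop 4 → stop 5 → Depot: 4+20+11+16+13+16 = 80
Depot → stop 1 → stop 2 → stop 3 → stop 5 → stop 4 → Depot: 4+20+11+3+13+29 = 80
Depot → stop 1 → stop 2 → stop 4 → stop 3 → stop 5 → Depot: 4+20+6+16+3+16 = 65
Depot → stop 1 → stop 2 → stop 4 → stop 5 → stop 3 → Depot: 4+20+6+13+3+13 = 59
Depot → stop 1 → stop 2 → stop 5 → stop 3 → stop 4 → Depot: 4+20+14+3+16+29 = 86
Depot → stop 1 → stop 2 → stop 5 → stop 4 → stop 3 → Depot: 4+20+14+13+16+13 = 80
Depot → stop 1 → stop 3 → stop 2 → stop 4 → stop 5 → Depot: 4+9+11+6+13+16 = 59
Depot → stop 1 → stop 3 → stop 2 → stop 5 → stop 4 → Depot: 4+9+11+14+13+29 = 80
Depot → stop 1 → stop 3 → stop 4 → stop 2 → stop 5 → Depot: 4+9+16+6+14+16 = 65
Depot → stop 1 → stop 3 → stop 4 → stop 5 → stop 2 → Depot: 4+9+16+13+14+24 = 80
Depot → stop 1 → stop 3 → stop 5 → stop 2 → stop 4 → Depot: 4+9+3+14+6+29 = 65
Depot → stop 1 → stop 3 → stop 5 → stop 4 → stop 2 → Depot: 4+9+3+13+6+24 = 59
Depot → stop 1 → stop 4 → stop 2 → stop 3 → stop 5 → Depot: 4+25+6+11+3+16 = 65
Depot → stop 1 → stop 4 → stop 2 → stop 5 → stop 3 → Depot: 4+25+6+14+3+13 = 65
… (46 more)
The minimum is 59.
One optimal route: Depot → stop 1 → stop 2 → stop 4 → stop 5 → stop 3 → Depot (or its reverse).

Shortest round trip = 59 km.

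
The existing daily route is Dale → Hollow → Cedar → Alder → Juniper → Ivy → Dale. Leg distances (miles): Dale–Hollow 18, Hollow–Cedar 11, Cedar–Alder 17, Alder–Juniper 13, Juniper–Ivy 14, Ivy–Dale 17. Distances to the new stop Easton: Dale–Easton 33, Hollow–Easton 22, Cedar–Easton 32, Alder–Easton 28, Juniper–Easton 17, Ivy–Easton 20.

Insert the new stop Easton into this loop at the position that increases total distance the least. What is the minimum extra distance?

Insertion cost between consecutive stops i–j is d(i,Easton) + d(Easton,j) − d(i,j):
  between Dale and Hollow: 33 + 22 − 18 = 37
  between Hollow and Cedar: 22 + 32 − 11 = 43
  between Cedar and Alder: 32 + 28 − 17 = 43
  between Alder and Juniper: 28 + 17 − 13 = 32
  between Juniper and Ivy: 17 + 20 − 14 = 23
  between Ivy and Dale: 20 + 33 − 17 = 36
Cheapest insertion is between Juniper and Ivy, adding 23.
New total = 90 + 23 = 113.

+23 miles — insert Easton between Juniper and Ivy.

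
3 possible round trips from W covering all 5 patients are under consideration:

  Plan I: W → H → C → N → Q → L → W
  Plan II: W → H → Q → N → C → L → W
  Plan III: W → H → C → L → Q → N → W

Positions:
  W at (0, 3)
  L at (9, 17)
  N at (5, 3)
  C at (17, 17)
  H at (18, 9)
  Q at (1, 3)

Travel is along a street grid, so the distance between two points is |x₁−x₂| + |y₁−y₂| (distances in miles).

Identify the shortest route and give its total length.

Plan I: 24 + 9 + 26 + 4 + 22 + 23 = 108
Plan II: 24 + 23 + 4 + 26 + 8 + 23 = 108
Plan III: 24 + 9 + 8 + 22 + 4 + 5 = 72

72 miles — Plan III is the shortest.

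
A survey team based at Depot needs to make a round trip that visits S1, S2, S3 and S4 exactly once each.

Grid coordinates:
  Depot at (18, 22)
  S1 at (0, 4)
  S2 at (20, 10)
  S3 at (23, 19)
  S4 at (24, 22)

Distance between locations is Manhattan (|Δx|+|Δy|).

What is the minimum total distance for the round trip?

Shortest round trip = 84.

Depot-S1-S2-S3-S4-Depot: 36+26+12+4+6 = 84
Depot-S1-S2-S4-S3-Depot: 36+26+16+4+8 = 90
Depot-S1-S3-S2-S4-Depot: 36+38+12+16+6 = 108
Depot-S1-S3-S4-S2-Depot: 36+38+4+16+14 = 108
Depot-S1-S4-S2-S3-Depot: 36+42+16+12+8 = 114
Depot-S1-S4-S3-S2-Depot: 36+42+4+12+14 = 108
Depot-S2-S1-S3-S4-Depot: 14+26+38+4+6 = 88
Depot-S2-S1-S4-S3-Depot: 14+26+42+4+8 = 94
Depot-S2-S3-S1-S4-Depot: 14+12+38+42+6 = 112
Depot-S2-S4-S1-S3-Depot: 14+16+42+38+8 = 118
Depot-S3-S1-S2-S4-Depot: 8+38+26+16+6 = 94
Depot-S3-S2-S1-S4-Depot: 8+12+26+42+6 = 94
The minimum is 84.
One optimal route: Depot → S1 → S2 → S3 → S4 → Depot (or its reverse).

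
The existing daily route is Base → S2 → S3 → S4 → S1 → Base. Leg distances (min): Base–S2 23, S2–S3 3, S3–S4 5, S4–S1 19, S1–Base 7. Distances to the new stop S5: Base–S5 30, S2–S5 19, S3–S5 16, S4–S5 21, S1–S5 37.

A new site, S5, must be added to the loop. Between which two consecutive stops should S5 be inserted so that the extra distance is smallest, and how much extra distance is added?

+26 min — insert S5 between Base and S2.

Insertion cost between consecutive stops i–j is d(i,S5) + d(S5,j) − d(i,j):
  between Base and S2: 30 + 19 − 23 = 26
  between S2 and S3: 19 + 16 − 3 = 32
  between S3 and S4: 16 + 21 − 5 = 32
  between S4 and S1: 21 + 37 − 19 = 39
  between S1 and Base: 37 + 30 − 7 = 60
Cheapest insertion is between Base and S2, adding 26.
New total = 57 + 26 = 83.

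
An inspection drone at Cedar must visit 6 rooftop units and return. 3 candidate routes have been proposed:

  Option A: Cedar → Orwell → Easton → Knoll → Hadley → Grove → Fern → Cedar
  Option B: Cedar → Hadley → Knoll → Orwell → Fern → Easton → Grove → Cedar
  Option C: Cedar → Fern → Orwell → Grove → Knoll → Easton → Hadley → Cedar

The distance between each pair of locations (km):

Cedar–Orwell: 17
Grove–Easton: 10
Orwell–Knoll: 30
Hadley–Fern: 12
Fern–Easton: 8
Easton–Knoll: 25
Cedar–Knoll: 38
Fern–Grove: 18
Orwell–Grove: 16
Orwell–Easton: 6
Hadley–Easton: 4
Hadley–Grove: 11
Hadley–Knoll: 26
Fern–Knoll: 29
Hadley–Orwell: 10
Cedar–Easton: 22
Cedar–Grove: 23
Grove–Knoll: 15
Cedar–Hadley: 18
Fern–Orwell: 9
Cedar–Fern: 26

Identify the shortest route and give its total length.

Option A: 17 + 6 + 25 + 26 + 11 + 18 + 26 = 129
Option B: 18 + 26 + 30 + 9 + 8 + 10 + 23 = 124
Option C: 26 + 9 + 16 + 15 + 25 + 4 + 18 = 113

113 km — Option C is the shortest.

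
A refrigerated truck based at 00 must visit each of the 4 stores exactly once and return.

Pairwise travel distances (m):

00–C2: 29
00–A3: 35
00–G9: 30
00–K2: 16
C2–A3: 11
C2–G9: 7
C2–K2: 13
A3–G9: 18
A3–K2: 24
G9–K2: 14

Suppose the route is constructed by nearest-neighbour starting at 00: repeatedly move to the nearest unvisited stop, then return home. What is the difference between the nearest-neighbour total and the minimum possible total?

6 m longer than the optimal tour.

From 00: K2=16, C2=29, G9=30, A3=35 → choose K2 (16).
From K2: C2=13, G9=14, A3=24 → choose C2 (13).
From C2: G9=7, A3=11 → choose G9 (7).
From G9: A3=18 → choose A3 (18).
NN route 00 → K2 → C2 → G9 → A3 → 00 costs 89.
Optimal: 00 → A3 → C2 → G9 → K2 → 00 costs 83 (by enumerating all 12 distinct tours).
Excess = 89 − 83 = 6.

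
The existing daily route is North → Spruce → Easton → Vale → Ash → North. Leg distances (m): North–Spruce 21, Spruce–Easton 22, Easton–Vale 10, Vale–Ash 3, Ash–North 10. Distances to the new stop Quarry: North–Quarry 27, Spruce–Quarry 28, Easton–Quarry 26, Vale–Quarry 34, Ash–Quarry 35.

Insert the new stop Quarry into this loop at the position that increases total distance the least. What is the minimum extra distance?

+32 m — insert Quarry between Spruce and Easton.

Insertion cost between consecutive stops i–j is d(i,Quarry) + d(Quarry,j) − d(i,j):
  between North and Spruce: 27 + 28 − 21 = 34
  between Spruce and Easton: 28 + 26 − 22 = 32
  between Easton and Vale: 26 + 34 − 10 = 50
  between Vale and Ash: 34 + 35 − 3 = 66
  between Ash and North: 35 + 27 − 10 = 52
Cheapest insertion is between Spruce and Easton, adding 32.
New total = 66 + 32 = 98.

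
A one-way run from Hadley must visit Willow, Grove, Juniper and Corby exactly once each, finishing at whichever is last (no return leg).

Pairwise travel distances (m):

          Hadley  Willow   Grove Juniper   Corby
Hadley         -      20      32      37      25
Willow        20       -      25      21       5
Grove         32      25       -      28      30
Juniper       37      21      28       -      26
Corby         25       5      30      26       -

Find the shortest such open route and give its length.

Minimum one-way distance = 79 m.

There are 4! = 24 possible orderings.
Hadley - Willow - Grove - Juniper - Corby: 20+25+28+26 = 99
Hadley - Willow - Grove - Corby - Juniper: 20+25+30+26 = 101
Hadley - Willow - Juniper - Grove - Corby: 20+21+28+30 = 99
Hadley - Willow - Juniper - Corby - Grove: 20+21+26+30 = 97
Hadley - Willow - Corby - Grove - Juniper: 20+5+30+28 = 83
Hadley - Willow - Corby - Juniper - Grove: 20+5+26+28 = 79
Hadley - Grove - Willow - Juniper - Corby: 32+25+21+26 = 104
Hadley - Grove - Willow - Corby - Juniper: 32+25+5+26 = 88
Hadley - Grove - Juniper - Willow - Corby: 32+28+21+5 = 86
Hadley - Grove - Juniper - Corby - Willow: 32+28+26+5 = 91
Hadley - Grove - Corby - Willow - Juniper: 32+30+5+21 = 88
Hadley - Grove - Corby - Juniper - Willow: 32+30+26+21 = 109
Hadley - Juniper - Willow - Grove - Corby: 37+21+25+30 = 113
Hadley - Juniper - Willow - Corby - Grove: 37+21+5+30 = 93
… (10 more)
The minimum is 79.
One shortest path: Hadley → Willow → Corby → Juniper → Grove.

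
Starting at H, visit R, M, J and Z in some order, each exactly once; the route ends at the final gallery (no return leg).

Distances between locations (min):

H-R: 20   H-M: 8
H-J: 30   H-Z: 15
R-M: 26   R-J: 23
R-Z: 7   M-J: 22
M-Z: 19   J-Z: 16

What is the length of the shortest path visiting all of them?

53 min — the minimum one-way total.

There are 4! = 24 possible orderings.
H - R - M - J - Z: 20+26+22+16 = 84
H - R - M - Z - J: 20+26+19+16 = 81
H - R - J - M - Z: 20+23+22+19 = 84
H - R - J - Z - M: 20+23+16+19 = 78
H - R - Z - M - J: 20+7+19+22 = 68
H - R - Z - J - M: 20+7+16+22 = 65
H - M - R - J - Z: 8+26+23+16 = 73
H - M - R - Z - J: 8+26+7+16 = 57
H - M - J - R - Z: 8+22+23+7 = 60
H - M - J - Z - R: 8+22+16+7 = 53
H - M - Z - R - J: 8+19+7+23 = 57
H - M - Z - J - R: 8+19+16+23 = 66
H - J - R - M - Z: 30+23+26+19 = 98
H - J - R - Z - M: 30+23+7+19 = 79
… (10 more)
The minimum is 53.
One shortest path: H → M → J → Z → R.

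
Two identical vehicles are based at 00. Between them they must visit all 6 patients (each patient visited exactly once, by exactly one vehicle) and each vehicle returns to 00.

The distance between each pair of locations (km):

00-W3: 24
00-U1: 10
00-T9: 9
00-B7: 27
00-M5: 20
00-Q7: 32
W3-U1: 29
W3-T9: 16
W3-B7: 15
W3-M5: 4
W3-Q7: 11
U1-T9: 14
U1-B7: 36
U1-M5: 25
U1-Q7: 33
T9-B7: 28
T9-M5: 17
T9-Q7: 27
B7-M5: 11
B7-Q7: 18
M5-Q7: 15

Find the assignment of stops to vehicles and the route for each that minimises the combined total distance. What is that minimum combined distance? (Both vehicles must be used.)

Check every non-empty split of the stops between the two vehicles; for each half take its own optimal tour:
  {W3} + {U1, T9, B7, M5, Q7}: 48 + 98 = 146
  {U1} + {W3, T9, B7, M5, Q7}: 20 + 85 = 105
  {W3, U1} + {T9, B7, M5, Q7}: 63 + 85 = 148
  {T9} + {W3, U1, B7, M5, Q7}: 18 + 95 = 113
  {W3, T9} + {U1, B7, M5, Q7}: 49 + 92 = 141
  {U1, T9} + {W3, B7, M5, Q7}: 33 + 80 = 113
  … (31 splits in total)
Best: vehicle 1 00 → U1 → 00 = 20; vehicle 2 00 → T9 → W3 → Q7 → B7 → M5 → 00 = 85; combined 105.

105 km — the smallest possible combined total.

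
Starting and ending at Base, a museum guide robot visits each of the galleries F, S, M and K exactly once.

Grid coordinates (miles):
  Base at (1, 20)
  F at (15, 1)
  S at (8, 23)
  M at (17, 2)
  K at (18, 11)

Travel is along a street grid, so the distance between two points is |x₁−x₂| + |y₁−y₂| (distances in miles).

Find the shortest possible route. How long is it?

78 miles — the shortest possible round trip.

Base-F-S-M-K-Base: 33+29+30+10+26 = 128
Base-F-S-K-M-Base: 33+29+22+10+34 = 128
Base-F-M-S-K-Base: 33+3+30+22+26 = 114
Base-F-M-K-S-Base: 33+3+10+22+10 = 78
Base-F-K-S-M-Base: 33+13+22+30+34 = 132
Base-F-K-M-S-Base: 33+13+10+30+10 = 96
Base-S-F-M-K-Base: 10+29+3+10+26 = 78
Base-S-F-K-M-Base: 10+29+13+10+34 = 96
Base-S-M-F-K-Base: 10+30+3+13+26 = 82
Base-S-K-F-M-Base: 10+22+13+3+34 = 82
Base-M-F-S-K-Base: 34+3+29+22+26 = 114
Base-M-S-F-K-Base: 34+30+29+13+26 = 132
The minimum is 78.
One optimal route: Base → F → M → K → S → Base (or its reverse).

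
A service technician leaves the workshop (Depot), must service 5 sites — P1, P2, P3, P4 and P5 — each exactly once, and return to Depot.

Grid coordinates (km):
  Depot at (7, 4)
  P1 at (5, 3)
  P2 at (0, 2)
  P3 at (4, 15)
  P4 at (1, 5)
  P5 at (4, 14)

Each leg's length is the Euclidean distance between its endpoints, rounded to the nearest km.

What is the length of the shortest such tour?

There are 60 distinct closed tours to check (reversals are equivalent).
Depot-P1-P2-P3-P4-P5-Depot: 2+5+14+10+9+10 = 50
Depot-P1-P2-P3-P5-P4-Depot: 2+5+14+1+9+6 = 37
Depot-P1-P2-P4-P3-P5-Depot: 2+5+3+10+1+10 = 31
Depot-P1-P2-P4-P5-P3-Depot: 2+5+3+9+1+11 = 31
Depot-P1-P2-P5-P3-P4-Depot: 2+5+13+1+10+6 = 37
Depot-P1-P2-P5-P4-P3-Depot: 2+5+13+9+10+11 = 50
Depot-P1-P3-P2-P4-P5-Depot: 2+12+14+3+9+10 = 50
Depot-P1-P3-P2-P5-P4-Depot: 2+12+14+13+9+6 = 56
Depot-P1-P3-P4-P2-P5-Depot: 2+12+10+3+13+10 = 50
Depot-P1-P3-P4-P5-P2-Depot: 2+12+10+9+13+7 = 53
Depot-P1-P3-P5-P2-P4-Depot: 2+12+1+13+3+6 = 37
Depot-P1-P3-P5-P4-P2-Depot: 2+12+1+9+3+7 = 34
Depot-P1-P4-P2-P3-P5-Depot: 2+4+3+14+1+10 = 34
Depot-P1-P4-P2-P5-P3-Depot: 2+4+3+13+1+11 = 34
… (46 more)
The minimum is 31.
One optimal route: Depot → P1 → P2 → P4 → P3 → P5 → Depot (or its reverse).

Shortest round trip = 31 km.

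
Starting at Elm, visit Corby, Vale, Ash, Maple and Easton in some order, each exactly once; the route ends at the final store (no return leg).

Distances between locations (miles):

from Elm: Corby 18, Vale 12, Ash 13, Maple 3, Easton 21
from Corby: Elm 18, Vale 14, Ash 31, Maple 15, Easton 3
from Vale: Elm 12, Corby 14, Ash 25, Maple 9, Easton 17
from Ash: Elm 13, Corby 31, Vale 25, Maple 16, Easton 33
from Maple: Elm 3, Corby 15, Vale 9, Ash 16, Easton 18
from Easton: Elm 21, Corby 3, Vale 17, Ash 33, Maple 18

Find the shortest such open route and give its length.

Minimum one-way distance = 55 miles.

There are 5! = 120 possible orderings.
Elm - Corby - Vale - Ash - Maple - Easton: 18+14+25+16+18 = 91
Elm - Corby - Vale - Ash - Easton - Maple: 18+14+25+33+18 = 108
Elm - Corby - Vale - Maple - Ash - Easton: 18+14+9+16+33 = 90
Elm - Corby - Vale - Maple - Easton - Ash: 18+14+9+18+33 = 92
Elm - Corby - Vale - Easton - Ash - Maple: 18+14+17+33+16 = 98
Elm - Corby - Vale - Easton - Maple - Ash: 18+14+17+18+16 = 83
Elm - Corby - Ash - Vale - Maple - Easton: 18+31+25+9+18 = 101
Elm - Corby - Ash - Vale - Easton - Maple: 18+31+25+17+18 = 109
Elm - Corby - Ash - Maple - Vale - Easton: 18+31+16+9+17 = 91
Elm - Corby - Ash - Maple - Easton - Vale: 18+31+16+18+17 = 100
Elm - Corby - Ash - Easton - Vale - Maple: 18+31+33+17+9 = 108
Elm - Corby - Ash - Easton - Maple - Vale: 18+31+33+18+9 = 109
Elm - Corby - Maple - Vale - Ash - Easton: 18+15+9+25+33 = 100
Elm - Corby - Maple - Vale - Easton - Ash: 18+15+9+17+33 = 92
… (106 more)
Elm - Ash - Maple - Vale - Corby - Easton: 13+16+9+14+3 = 55  ← best
The minimum is 55.
One shortest path: Elm → Ash → Maple → Vale → Corby → Easton.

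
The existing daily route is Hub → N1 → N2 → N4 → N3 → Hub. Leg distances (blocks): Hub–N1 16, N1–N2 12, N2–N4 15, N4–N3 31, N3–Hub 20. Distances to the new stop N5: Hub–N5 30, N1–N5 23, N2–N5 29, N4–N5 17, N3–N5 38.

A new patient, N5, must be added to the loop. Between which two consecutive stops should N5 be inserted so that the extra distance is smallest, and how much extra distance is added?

Minimum extra distance: 24 blocks, inserting N5 between N4 and N3.

Insertion cost between consecutive stops i–j is d(i,N5) + d(N5,j) − d(i,j):
  between Hub and N1: 30 + 23 − 16 = 37
  between N1 and N2: 23 + 29 − 12 = 40
  between N2 and N4: 29 + 17 − 15 = 31
  between N4 and N3: 17 + 38 − 31 = 24
  between N3 and Hub: 38 + 30 − 20 = 48
Cheapest insertion is between N4 and N3, adding 24.
New total = 94 + 24 = 118.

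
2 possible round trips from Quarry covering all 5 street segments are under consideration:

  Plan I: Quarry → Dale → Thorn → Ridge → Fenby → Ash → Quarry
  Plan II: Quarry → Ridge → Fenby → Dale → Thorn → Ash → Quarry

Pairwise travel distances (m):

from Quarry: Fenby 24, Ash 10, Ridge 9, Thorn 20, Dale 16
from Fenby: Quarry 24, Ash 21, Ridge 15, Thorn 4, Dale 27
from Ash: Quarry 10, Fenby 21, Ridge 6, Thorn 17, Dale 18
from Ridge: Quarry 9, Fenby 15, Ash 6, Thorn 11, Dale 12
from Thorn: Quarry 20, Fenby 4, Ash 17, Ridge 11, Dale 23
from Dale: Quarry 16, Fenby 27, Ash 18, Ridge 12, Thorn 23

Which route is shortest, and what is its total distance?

96 m — Plan I is the shortest.

Plan I: 16 + 23 + 11 + 15 + 21 + 10 = 96
Plan II: 9 + 15 + 27 + 23 + 17 + 10 = 101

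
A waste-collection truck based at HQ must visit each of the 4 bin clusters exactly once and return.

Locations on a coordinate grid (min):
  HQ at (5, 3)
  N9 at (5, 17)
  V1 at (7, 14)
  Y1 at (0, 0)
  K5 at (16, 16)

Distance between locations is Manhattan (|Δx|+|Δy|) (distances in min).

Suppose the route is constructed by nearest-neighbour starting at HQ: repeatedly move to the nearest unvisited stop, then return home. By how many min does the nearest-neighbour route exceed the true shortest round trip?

HQ: Y1=8, V1=13, N9=14, K5=24 ⇒ Y1
Y1: V1=21, N9=22, K5=32 ⇒ V1
V1: N9=5, K5=11 ⇒ N9
N9: K5=12 ⇒ K5
NN route HQ → Y1 → V1 → N9 → K5 → HQ costs 70.
Optimal: HQ → N9 → K5 → V1 → Y1 → HQ costs 66 (by enumerating all 12 distinct tours).
Excess = 70 − 66 = 4.

The nearest-neighbour route is 4 min longer than optimal.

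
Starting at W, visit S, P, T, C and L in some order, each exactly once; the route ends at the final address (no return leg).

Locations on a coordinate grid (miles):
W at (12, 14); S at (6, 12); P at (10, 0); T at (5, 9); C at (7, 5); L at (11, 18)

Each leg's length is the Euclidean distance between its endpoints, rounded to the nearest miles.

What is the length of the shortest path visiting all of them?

There are 5! = 120 possible orderings.
W - S - P - T - C - L: 6+13+10+4+14 = 47
W - S - P - T - L - C: 6+13+10+11+14 = 54
W - S - P - C - T - L: 6+13+6+4+11 = 40
W - S - P - C - L - T: 6+13+6+14+11 = 50
W - S - P - L - T - C: 6+13+18+11+4 = 52
W - S - P - L - C - T: 6+13+18+14+4 = 55
W - S - T - P - C - L: 6+3+10+6+14 = 39
W - S - T - P - L - C: 6+3+10+18+14 = 51
W - S - T - C - P - L: 6+3+4+6+18 = 37
W - S - T - C - L - P: 6+3+4+14+18 = 45
W - S - T - L - P - C: 6+3+11+18+6 = 44
W - S - T - L - C - P: 6+3+11+14+6 = 40
W - S - C - P - T - L: 6+7+6+10+11 = 40
W - S - C - P - L - T: 6+7+6+18+11 = 48
… (106 more)
W - L - S - T - C - P: 4+8+3+4+6 = 25  ← best
The minimum is 25.
One shortest path: W → L → S → T → C → P.

Shortest open route: 25 miles.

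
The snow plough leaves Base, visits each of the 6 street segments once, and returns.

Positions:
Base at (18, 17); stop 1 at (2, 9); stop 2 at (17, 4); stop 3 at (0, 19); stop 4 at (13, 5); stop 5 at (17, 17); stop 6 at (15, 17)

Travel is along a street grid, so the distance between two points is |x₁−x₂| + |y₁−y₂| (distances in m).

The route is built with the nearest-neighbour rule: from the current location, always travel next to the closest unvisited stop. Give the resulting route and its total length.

From Base: distances to unvisited — stop 5=1, stop 6=3, stop 2=14, stop 4=17, stop 3=20, stop 1=24. Nearest is stop 5 (1).
From stop 5: distances to unvisited — stop 6=2, stop 2=13, stop 4=16, stop 3=19, stop 1=23. Nearest is stop 6 (2).
From stop 6: distances to unvisited — stop 4=14, stop 2=15, stop 3=17, stop 1=21. Nearest is stop 4 (14).
From stop 4: distances to unvisited — stop 2=5, stop 1=15, stop 3=27. Nearest is stop 2 (5).
From stop 2: distances to unvisited — stop 1=20, stop 3=32. Nearest is stop 1 (20).
From stop 1: distances to unvisited — stop 3=12. Nearest is stop 3 (12).
Return stop 3→Base: 20.
Total = 1 + 2 + 14 + 5 + 20 + 12 + 20 = 74.

Total distance 74 m via the nearest-neighbour route Base → stop 5 → stop 6 → stop 4 → stop 2 → stop 1 → stop 3 → Base.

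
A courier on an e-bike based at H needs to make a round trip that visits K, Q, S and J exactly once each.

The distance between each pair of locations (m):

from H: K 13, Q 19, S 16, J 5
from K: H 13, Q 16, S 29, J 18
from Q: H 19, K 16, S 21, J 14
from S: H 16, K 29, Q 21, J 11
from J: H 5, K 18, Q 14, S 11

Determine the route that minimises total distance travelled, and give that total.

H→K→Q→S→J→H: 13+16+21+11+5 = 66
H→K→Q→J→S→H: 13+16+14+11+16 = 70
H→K→S→Q→J→H: 13+29+21+14+5 = 82
H→K→S→J→Q→H: 13+29+11+14+19 = 86
H→K→J→Q→S→H: 13+18+14+21+16 = 82
H→K→J→S→Q→H: 13+18+11+21+19 = 82
H→Q→K→S→J→H: 19+16+29+11+5 = 80
H→Q→K→J→S→H: 19+16+18+11+16 = 80
H→Q→S→K→J→H: 19+21+29+18+5 = 92
H→Q→J→K→S→H: 19+14+18+29+16 = 96
H→S→K→Q→J→H: 16+29+16+14+5 = 80
H→S→Q→K→J→H: 16+21+16+18+5 = 76
The minimum is 66.
One optimal route: H → K → Q → S → J → H (or its reverse).

Minimum total distance: 66 m.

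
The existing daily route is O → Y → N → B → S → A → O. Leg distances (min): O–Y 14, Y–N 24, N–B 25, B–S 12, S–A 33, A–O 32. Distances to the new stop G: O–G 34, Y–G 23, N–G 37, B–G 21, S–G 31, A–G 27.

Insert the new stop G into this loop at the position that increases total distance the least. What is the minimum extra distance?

Adding 25 min by placing G on the S–A leg.

Insertion cost between consecutive stops i–j is d(i,G) + d(G,j) − d(i,j):
  between O and Y: 34 + 23 − 14 = 43
  between Y and N: 23 + 37 − 24 = 36
  between N and B: 37 + 21 − 25 = 33
  between B and S: 21 + 31 − 12 = 40
  between S and A: 31 + 27 − 33 = 25
  between A and O: 27 + 34 − 32 = 29
Cheapest insertion is between S and A, adding 25.
New total = 140 + 25 = 165.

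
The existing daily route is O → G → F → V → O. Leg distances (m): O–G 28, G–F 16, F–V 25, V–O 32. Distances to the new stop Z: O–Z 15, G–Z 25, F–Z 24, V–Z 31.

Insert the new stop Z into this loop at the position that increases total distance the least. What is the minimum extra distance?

Insertion cost between consecutive stops i–j is d(i,Z) + d(Z,j) − d(i,j):
  between O and G: 15 + 25 − 28 = 12
  between G and F: 25 + 24 − 16 = 33
  between F and V: 24 + 31 − 25 = 30
  between V and O: 31 + 15 − 32 = 14
Cheapest insertion is between O and G, adding 12.
New total = 101 + 12 = 113.

Minimum extra distance: 12 m, inserting Z between O and G.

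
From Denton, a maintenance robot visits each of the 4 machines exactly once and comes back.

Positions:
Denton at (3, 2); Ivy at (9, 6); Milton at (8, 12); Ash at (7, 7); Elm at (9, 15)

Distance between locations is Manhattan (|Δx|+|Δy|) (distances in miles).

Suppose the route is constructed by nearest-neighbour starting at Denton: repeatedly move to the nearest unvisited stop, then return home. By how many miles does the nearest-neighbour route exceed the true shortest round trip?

4 miles longer than the optimal tour.

Denton: Ash=9, Ivy=10, Milton=15, Elm=19 ⇒ Ash
Ash: Ivy=3, Milton=6, Elm=10 ⇒ Ivy
Ivy: Milton=7, Elm=9 ⇒ Milton
Milton: Elm=4 ⇒ Elm
NN route Denton → Ash → Ivy → Milton → Elm → Denton costs 42.
Optimal: Denton → Ivy → Elm → Milton → Ash → Denton costs 38 (by enumerating all 12 distinct tours).
Excess = 42 − 38 = 4.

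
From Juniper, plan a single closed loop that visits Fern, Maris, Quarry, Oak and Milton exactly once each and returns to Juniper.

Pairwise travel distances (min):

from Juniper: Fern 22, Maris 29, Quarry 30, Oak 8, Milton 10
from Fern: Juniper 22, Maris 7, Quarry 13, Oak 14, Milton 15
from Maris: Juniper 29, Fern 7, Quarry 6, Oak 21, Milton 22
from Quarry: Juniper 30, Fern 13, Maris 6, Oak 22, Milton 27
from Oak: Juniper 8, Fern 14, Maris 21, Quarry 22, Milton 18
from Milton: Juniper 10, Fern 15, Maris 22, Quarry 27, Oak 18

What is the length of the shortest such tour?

68 min — the shortest possible round trip.

With 5 stops there are 5!/2 = 60 distinct round trips (a route and its reverse cost the same).
Juniper→Fern→Maris→Quarry→Oak→Milton→Juniper: 22+7+6+22+18+10 = 85
Juniper→Fern→Maris→Quarry→Milton→Oak→Juniper: 22+7+6+27+18+8 = 88
Juniper→Fern→Maris→Oak→Quarry→Milton→Juniper: 22+7+21+22+27+10 = 109
Juniper→Fern→Maris→Oak→Milton→Quarry→Juniper: 22+7+21+18+27+30 = 125
Juniper→Fern→Maris→Milton→Quarry→Oak→Juniper: 22+7+22+27+22+8 = 108
Juniper→Fern→Maris→Milton→Oak→Quarry→Juniper: 22+7+22+18+22+30 = 121
Juniper→Fern→Quarry→Maris→Oak→Milton→Juniper: 22+13+6+21+18+10 = 90
Juniper→Fern→Quarry→Maris→Milton→Oak→Juniper: 22+13+6+22+18+8 = 89
Juniper→Fern→Quarry→Oak→Maris→Milton→Juniper: 22+13+22+21+22+10 = 110
Juniper→Fern→Quarry→Oak→Milton→Maris→Juniper: 22+13+22+18+22+29 = 126
Juniper→Fern→Quarry→Milton→Maris→Oak→Juniper: 22+13+27+22+21+8 = 113
Juniper→Fern→Quarry→Milton→Oak→Maris→Juniper: 22+13+27+18+21+29 = 130
Juniper→Fern→Oak→Maris→Quarry→Milton→Juniper: 22+14+21+6+27+10 = 100
Juniper→Fern→Oak→Maris→Milton→Quarry→Juniper: 22+14+21+22+27+30 = 136
… (46 more)
Juniper→Oak→Quarry→Maris→Fern→Milton→Juniper: 8+22+6+7+15+10 = 68  ← best
The minimum is 68.
One optimal route: Juniper → Oak → Quarry → Maris → Fern → Milton → Juniper (or its reverse).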